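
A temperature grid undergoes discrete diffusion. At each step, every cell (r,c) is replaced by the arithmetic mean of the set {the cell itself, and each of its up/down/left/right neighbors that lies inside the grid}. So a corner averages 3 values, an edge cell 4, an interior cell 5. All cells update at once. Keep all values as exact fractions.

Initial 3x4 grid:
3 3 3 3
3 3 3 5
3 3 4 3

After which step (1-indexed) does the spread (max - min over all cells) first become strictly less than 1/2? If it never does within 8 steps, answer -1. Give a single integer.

Answer: 4

Derivation:
Step 1: max=4, min=3, spread=1
Step 2: max=443/120, min=3, spread=83/120
Step 3: max=18/5, min=3, spread=3/5
Step 4: max=75307/21600, min=27553/9000, spread=45899/108000
  -> spread < 1/2 first at step 4
Step 5: max=4480483/1296000, min=36971/12000, spread=97523/259200
Step 6: max=88397239/25920000, min=52624/16875, spread=302671/1036800
Step 7: max=15797001503/4665600000, min=101723837/32400000, spread=45950759/186624000
Step 8: max=940821693677/279936000000, min=2049397661/648000000, spread=443855233/2239488000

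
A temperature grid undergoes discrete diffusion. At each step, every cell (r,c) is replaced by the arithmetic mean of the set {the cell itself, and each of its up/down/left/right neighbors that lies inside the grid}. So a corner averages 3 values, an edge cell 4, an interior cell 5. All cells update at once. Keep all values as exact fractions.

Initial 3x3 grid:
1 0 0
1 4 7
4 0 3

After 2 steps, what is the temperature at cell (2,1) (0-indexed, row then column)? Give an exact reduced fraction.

Step 1: cell (2,1) = 11/4
Step 2: cell (2,1) = 203/80
Full grid after step 2:
  53/36 133/80 85/36
  217/120 62/25 347/120
  83/36 203/80 115/36

Answer: 203/80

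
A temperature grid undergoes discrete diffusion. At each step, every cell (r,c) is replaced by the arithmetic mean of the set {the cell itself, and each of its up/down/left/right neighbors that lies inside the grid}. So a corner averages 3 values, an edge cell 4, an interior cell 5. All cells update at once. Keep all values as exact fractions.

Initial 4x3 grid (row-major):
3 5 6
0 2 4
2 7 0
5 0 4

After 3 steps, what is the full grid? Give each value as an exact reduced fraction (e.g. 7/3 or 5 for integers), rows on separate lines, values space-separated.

After step 1:
  8/3 4 5
  7/4 18/5 3
  7/2 11/5 15/4
  7/3 4 4/3
After step 2:
  101/36 229/60 4
  691/240 291/100 307/80
  587/240 341/100 617/240
  59/18 37/15 109/36
After step 3:
  6841/2160 12179/3600 2797/720
  19873/7200 1264/375 7991/2400
  21623/7200 4141/1500 23123/7200
  5897/2160 2741/900 5807/2160

Answer: 6841/2160 12179/3600 2797/720
19873/7200 1264/375 7991/2400
21623/7200 4141/1500 23123/7200
5897/2160 2741/900 5807/2160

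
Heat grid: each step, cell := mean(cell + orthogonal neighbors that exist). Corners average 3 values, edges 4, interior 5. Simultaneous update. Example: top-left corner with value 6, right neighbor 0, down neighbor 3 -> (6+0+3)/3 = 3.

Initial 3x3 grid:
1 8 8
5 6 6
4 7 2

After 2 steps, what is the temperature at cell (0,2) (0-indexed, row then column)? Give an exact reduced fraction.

Step 1: cell (0,2) = 22/3
Step 2: cell (0,2) = 223/36
Full grid after step 2:
  173/36 483/80 223/36
  51/10 132/25 727/120
  169/36 1289/240 61/12

Answer: 223/36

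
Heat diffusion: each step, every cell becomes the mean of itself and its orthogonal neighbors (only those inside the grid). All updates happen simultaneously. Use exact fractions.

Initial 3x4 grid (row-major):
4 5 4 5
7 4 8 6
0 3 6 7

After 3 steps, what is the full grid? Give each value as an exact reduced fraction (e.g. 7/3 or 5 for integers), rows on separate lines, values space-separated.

After step 1:
  16/3 17/4 11/2 5
  15/4 27/5 28/5 13/2
  10/3 13/4 6 19/3
After step 2:
  40/9 1229/240 407/80 17/3
  1069/240 89/20 29/5 703/120
  31/9 1079/240 1271/240 113/18
After step 3:
  5047/1080 6877/1440 867/160 443/80
  12091/2880 5837/1200 3179/600 8497/1440
  2231/540 6367/1440 7873/1440 12551/2160

Answer: 5047/1080 6877/1440 867/160 443/80
12091/2880 5837/1200 3179/600 8497/1440
2231/540 6367/1440 7873/1440 12551/2160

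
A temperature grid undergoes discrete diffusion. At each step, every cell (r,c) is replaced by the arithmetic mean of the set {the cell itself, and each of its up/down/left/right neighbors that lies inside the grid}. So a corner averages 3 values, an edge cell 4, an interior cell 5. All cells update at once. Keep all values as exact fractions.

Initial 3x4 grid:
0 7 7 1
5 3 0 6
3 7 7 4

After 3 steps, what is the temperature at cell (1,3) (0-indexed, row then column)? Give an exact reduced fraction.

Step 1: cell (1,3) = 11/4
Step 2: cell (1,3) = 1061/240
Step 3: cell (1,3) = 11843/2880
Full grid after step 3:
  2833/720 977/240 581/144 8971/2160
  3877/960 337/80 5251/1200 11843/2880
  347/80 1087/240 647/144 9841/2160

Answer: 11843/2880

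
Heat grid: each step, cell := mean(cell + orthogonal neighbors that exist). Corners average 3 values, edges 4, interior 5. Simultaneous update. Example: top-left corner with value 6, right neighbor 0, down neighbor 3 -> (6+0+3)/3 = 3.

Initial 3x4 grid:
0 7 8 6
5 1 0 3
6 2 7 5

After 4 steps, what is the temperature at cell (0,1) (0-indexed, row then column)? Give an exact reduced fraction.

Answer: 285247/72000

Derivation:
Step 1: cell (0,1) = 4
Step 2: cell (0,1) = 65/16
Step 3: cell (0,1) = 9581/2400
Step 4: cell (0,1) = 285247/72000
Full grid after step 4:
  82151/21600 285247/72000 924121/216000 143369/32400
  802031/216000 694343/180000 91721/22500 1862747/432000
  7504/2025 204029/54000 11993/3000 89021/21600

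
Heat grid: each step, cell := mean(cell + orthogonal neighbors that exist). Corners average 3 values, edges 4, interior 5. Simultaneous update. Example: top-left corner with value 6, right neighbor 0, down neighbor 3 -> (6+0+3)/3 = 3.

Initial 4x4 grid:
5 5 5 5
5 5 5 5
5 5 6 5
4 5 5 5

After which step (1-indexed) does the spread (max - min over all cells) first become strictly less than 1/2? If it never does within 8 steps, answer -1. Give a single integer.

Answer: 2

Derivation:
Step 1: max=21/4, min=14/3, spread=7/12
Step 2: max=261/50, min=85/18, spread=112/225
  -> spread < 1/2 first at step 2
Step 3: max=12367/2400, min=10507/2160, spread=6233/21600
Step 4: max=110617/21600, min=317089/64800, spread=7381/32400
Step 5: max=11027959/2160000, min=9600019/1944000, spread=3251441/19440000
Step 6: max=98914309/19440000, min=57798737/11664000, spread=3874621/29160000
Step 7: max=9874449367/1944000000, min=8702787007/1749600000, spread=1842174233/17496000000
Step 8: max=295649723653/58320000000, min=261627609229/52488000000, spread=44571420587/524880000000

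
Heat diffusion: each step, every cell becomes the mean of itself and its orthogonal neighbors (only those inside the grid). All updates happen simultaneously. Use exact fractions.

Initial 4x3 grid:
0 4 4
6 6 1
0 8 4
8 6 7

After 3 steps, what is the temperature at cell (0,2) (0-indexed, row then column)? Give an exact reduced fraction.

Step 1: cell (0,2) = 3
Step 2: cell (0,2) = 41/12
Step 3: cell (0,2) = 181/48
Full grid after step 3:
  403/108 25943/7200 181/48
  14389/3600 25949/6000 9851/2400
  9007/1800 14647/3000 36853/7200
  11443/2160 82381/14400 2947/540

Answer: 181/48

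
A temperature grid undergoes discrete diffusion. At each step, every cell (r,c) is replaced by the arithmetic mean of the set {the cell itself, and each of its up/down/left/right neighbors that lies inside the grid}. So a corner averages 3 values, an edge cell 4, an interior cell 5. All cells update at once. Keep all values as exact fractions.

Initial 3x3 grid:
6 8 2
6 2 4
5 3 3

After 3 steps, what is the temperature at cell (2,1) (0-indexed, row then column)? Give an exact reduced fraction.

Step 1: cell (2,1) = 13/4
Step 2: cell (2,1) = 317/80
Step 3: cell (2,1) = 18319/4800
Full grid after step 3:
  11221/2160 33041/7200 9301/2160
  67207/14400 26459/6000 17869/4800
  601/135 18319/4800 491/135

Answer: 18319/4800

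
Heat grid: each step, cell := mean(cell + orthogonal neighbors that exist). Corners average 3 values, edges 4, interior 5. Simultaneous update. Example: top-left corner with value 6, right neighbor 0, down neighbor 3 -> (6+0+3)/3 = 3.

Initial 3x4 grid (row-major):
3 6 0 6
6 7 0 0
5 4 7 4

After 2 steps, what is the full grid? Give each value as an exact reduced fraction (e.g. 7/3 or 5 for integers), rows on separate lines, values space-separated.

Answer: 19/4 83/20 59/20 5/2
397/80 112/25 333/100 329/120
16/3 191/40 479/120 119/36

Derivation:
After step 1:
  5 4 3 2
  21/4 23/5 14/5 5/2
  5 23/4 15/4 11/3
After step 2:
  19/4 83/20 59/20 5/2
  397/80 112/25 333/100 329/120
  16/3 191/40 479/120 119/36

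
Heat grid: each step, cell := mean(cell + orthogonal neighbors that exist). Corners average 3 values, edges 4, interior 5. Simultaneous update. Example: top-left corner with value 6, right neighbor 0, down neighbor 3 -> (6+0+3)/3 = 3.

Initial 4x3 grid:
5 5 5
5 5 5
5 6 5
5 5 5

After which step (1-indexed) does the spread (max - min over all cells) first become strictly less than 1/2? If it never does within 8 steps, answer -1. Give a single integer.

Step 1: max=21/4, min=5, spread=1/4
  -> spread < 1/2 first at step 1
Step 2: max=523/100, min=5, spread=23/100
Step 3: max=24811/4800, min=2013/400, spread=131/960
Step 4: max=222551/43200, min=36391/7200, spread=841/8640
Step 5: max=88942051/17280000, min=7293373/1440000, spread=56863/691200
Step 6: max=799134341/155520000, min=65789543/12960000, spread=386393/6220800
Step 7: max=319433723131/62208000000, min=26340358813/5184000000, spread=26795339/497664000
Step 8: max=19146215714129/3732480000000, min=1582286149667/311040000000, spread=254051069/5971968000

Answer: 1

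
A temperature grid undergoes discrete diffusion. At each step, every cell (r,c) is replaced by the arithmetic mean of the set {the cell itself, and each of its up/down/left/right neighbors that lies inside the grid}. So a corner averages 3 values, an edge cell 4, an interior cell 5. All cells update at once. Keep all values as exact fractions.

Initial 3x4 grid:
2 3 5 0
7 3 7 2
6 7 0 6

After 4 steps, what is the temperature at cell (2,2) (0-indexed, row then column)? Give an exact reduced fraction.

Answer: 216439/54000

Derivation:
Step 1: cell (2,2) = 5
Step 2: cell (2,2) = 113/30
Step 3: cell (2,2) = 15389/3600
Step 4: cell (2,2) = 216439/54000
Full grid after step 4:
  30647/7200 148451/36000 388003/108000 452161/129600
  2016617/432000 762493/180000 158579/40000 1005803/288000
  308023/64800 250489/54000 216439/54000 492761/129600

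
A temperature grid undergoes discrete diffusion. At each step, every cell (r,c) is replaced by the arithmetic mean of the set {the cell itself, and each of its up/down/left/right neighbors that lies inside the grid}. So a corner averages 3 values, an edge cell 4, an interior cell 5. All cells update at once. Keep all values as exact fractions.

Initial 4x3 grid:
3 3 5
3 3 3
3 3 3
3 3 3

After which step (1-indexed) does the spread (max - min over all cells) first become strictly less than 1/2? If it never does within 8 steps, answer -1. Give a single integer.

Step 1: max=11/3, min=3, spread=2/3
Step 2: max=32/9, min=3, spread=5/9
Step 3: max=365/108, min=3, spread=41/108
  -> spread < 1/2 first at step 3
Step 4: max=43097/12960, min=3, spread=4217/12960
Step 5: max=2541949/777600, min=10879/3600, spread=38417/155520
Step 6: max=151168211/46656000, min=218597/72000, spread=1903471/9331200
Step 7: max=8999069089/2799360000, min=6595759/2160000, spread=18038617/111974400
Step 8: max=537152982851/167961600000, min=596126759/194400000, spread=883978523/6718464000

Answer: 3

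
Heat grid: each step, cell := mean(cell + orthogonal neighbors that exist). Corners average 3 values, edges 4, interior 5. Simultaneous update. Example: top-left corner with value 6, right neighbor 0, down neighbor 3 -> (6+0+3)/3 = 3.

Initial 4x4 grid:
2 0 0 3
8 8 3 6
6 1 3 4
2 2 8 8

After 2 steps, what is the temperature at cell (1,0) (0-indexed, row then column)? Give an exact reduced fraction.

Step 1: cell (1,0) = 6
Step 2: cell (1,0) = 211/48
Full grid after step 2:
  71/18 17/6 11/4 17/6
  211/48 41/10 173/50 65/16
  211/48 193/50 223/50 1183/240
  65/18 95/24 569/120 103/18

Answer: 211/48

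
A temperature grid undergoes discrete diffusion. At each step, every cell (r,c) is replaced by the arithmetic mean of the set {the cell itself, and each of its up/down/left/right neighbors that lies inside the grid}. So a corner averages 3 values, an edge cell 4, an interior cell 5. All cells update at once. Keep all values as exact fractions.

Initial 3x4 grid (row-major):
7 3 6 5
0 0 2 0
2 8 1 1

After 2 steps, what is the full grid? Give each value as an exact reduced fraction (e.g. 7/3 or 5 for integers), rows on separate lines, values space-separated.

Answer: 115/36 209/60 101/30 29/9
691/240 67/25 67/25 61/30
25/9 701/240 493/240 17/9

Derivation:
After step 1:
  10/3 4 4 11/3
  9/4 13/5 9/5 2
  10/3 11/4 3 2/3
After step 2:
  115/36 209/60 101/30 29/9
  691/240 67/25 67/25 61/30
  25/9 701/240 493/240 17/9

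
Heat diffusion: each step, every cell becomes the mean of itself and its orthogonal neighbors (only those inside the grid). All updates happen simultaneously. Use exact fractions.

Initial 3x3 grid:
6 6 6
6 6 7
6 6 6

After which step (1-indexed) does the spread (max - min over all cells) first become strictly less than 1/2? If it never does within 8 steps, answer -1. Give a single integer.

Step 1: max=19/3, min=6, spread=1/3
  -> spread < 1/2 first at step 1
Step 2: max=1507/240, min=6, spread=67/240
Step 3: max=13397/2160, min=1207/200, spread=1807/10800
Step 4: max=5341963/864000, min=32761/5400, spread=33401/288000
Step 5: max=47885933/7776000, min=3283391/540000, spread=3025513/38880000
Step 6: max=19127326867/3110400000, min=175555949/28800000, spread=53531/995328
Step 7: max=1145776925849/186624000000, min=47447116051/7776000000, spread=450953/11943936
Step 8: max=68693543560603/11197440000000, min=5699728610519/933120000000, spread=3799043/143327232

Answer: 1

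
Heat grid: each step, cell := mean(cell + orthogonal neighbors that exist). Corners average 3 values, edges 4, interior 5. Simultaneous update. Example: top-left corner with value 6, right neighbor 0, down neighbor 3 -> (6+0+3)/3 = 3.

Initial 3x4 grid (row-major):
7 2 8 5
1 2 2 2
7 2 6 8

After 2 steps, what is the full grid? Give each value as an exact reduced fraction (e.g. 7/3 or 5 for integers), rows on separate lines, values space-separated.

Answer: 37/9 53/15 9/2 9/2
763/240 381/100 94/25 223/48
71/18 833/240 217/48 169/36

Derivation:
After step 1:
  10/3 19/4 17/4 5
  17/4 9/5 4 17/4
  10/3 17/4 9/2 16/3
After step 2:
  37/9 53/15 9/2 9/2
  763/240 381/100 94/25 223/48
  71/18 833/240 217/48 169/36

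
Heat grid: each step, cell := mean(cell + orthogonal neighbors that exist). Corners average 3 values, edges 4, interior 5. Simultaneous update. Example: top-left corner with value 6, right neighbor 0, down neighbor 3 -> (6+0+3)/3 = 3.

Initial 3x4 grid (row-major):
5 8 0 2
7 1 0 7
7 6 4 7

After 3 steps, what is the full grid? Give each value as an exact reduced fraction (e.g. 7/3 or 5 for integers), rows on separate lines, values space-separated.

After step 1:
  20/3 7/2 5/2 3
  5 22/5 12/5 4
  20/3 9/2 17/4 6
After step 2:
  91/18 64/15 57/20 19/6
  341/60 99/25 351/100 77/20
  97/18 1189/240 343/80 19/4
After step 3:
  2701/540 14519/3600 2069/600 148/45
  18079/3600 26849/6000 7383/2000 4583/1200
  11539/2160 33463/7200 10501/2400 1031/240

Answer: 2701/540 14519/3600 2069/600 148/45
18079/3600 26849/6000 7383/2000 4583/1200
11539/2160 33463/7200 10501/2400 1031/240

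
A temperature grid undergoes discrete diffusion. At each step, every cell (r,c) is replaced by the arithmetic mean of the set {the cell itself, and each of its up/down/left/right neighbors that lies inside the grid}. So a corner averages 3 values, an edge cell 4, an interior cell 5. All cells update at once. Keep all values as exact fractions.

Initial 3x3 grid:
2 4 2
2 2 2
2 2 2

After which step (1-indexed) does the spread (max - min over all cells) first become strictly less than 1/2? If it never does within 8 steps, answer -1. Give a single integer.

Step 1: max=8/3, min=2, spread=2/3
Step 2: max=307/120, min=2, spread=67/120
Step 3: max=2597/1080, min=207/100, spread=1807/5400
  -> spread < 1/2 first at step 3
Step 4: max=1021963/432000, min=5761/2700, spread=33401/144000
Step 5: max=9005933/3888000, min=583391/270000, spread=3025513/19440000
Step 6: max=3575326867/1555200000, min=31555949/14400000, spread=53531/497664
Step 7: max=212656925849/93312000000, min=8567116051/3888000000, spread=450953/5971968
Step 8: max=12706343560603/5598720000000, min=1034128610519/466560000000, spread=3799043/71663616

Answer: 3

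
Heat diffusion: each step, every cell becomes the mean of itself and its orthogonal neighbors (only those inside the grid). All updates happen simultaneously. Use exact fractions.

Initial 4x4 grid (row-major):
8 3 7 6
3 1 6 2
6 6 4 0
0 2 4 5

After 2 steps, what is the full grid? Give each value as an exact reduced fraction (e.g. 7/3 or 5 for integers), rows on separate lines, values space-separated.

Answer: 167/36 1123/240 77/16 14/3
1003/240 417/100 104/25 61/16
883/240 367/100 183/50 53/16
113/36 793/240 55/16 19/6

Derivation:
After step 1:
  14/3 19/4 11/2 5
  9/2 19/5 4 7/2
  15/4 19/5 4 11/4
  8/3 3 15/4 3
After step 2:
  167/36 1123/240 77/16 14/3
  1003/240 417/100 104/25 61/16
  883/240 367/100 183/50 53/16
  113/36 793/240 55/16 19/6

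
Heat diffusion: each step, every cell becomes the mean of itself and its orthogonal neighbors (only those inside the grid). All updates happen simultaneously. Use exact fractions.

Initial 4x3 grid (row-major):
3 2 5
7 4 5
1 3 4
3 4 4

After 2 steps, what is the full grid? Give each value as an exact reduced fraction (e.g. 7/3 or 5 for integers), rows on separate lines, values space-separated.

Answer: 15/4 157/40 4
309/80 383/100 167/40
787/240 92/25 157/40
29/9 401/120 23/6

Derivation:
After step 1:
  4 7/2 4
  15/4 21/5 9/2
  7/2 16/5 4
  8/3 7/2 4
After step 2:
  15/4 157/40 4
  309/80 383/100 167/40
  787/240 92/25 157/40
  29/9 401/120 23/6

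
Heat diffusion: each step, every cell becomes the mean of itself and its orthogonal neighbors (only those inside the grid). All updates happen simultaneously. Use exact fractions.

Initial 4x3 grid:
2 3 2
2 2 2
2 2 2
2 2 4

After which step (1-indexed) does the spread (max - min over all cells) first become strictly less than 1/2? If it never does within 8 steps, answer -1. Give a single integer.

Step 1: max=8/3, min=2, spread=2/3
Step 2: max=23/9, min=2, spread=5/9
Step 3: max=257/108, min=947/450, spread=743/2700
  -> spread < 1/2 first at step 3
Step 4: max=151837/64800, min=38587/18000, spread=64619/324000
Step 5: max=8912753/3888000, min=3501917/1620000, spread=2540761/19440000
Step 6: max=530800807/233280000, min=1015757239/466560000, spread=73351/746496
Step 7: max=31591468613/13996800000, min=61205845301/27993600000, spread=79083677/1119744000
Step 8: max=1888101478567/839808000000, min=3679716793759/1679616000000, spread=771889307/13436928000

Answer: 3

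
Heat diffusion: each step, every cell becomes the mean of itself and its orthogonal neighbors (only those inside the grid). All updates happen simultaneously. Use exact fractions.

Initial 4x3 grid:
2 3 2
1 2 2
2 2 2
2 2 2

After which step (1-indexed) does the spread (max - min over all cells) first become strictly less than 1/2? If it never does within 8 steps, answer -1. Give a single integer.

Answer: 2

Derivation:
Step 1: max=7/3, min=7/4, spread=7/12
Step 2: max=79/36, min=15/8, spread=23/72
  -> spread < 1/2 first at step 2
Step 3: max=925/432, min=457/240, spread=32/135
Step 4: max=10879/5184, min=4177/2160, spread=4271/25920
Step 5: max=3222913/1555200, min=126007/64800, spread=39749/311040
Step 6: max=191699147/93312000, min=3797959/1944000, spread=1879423/18662400
Step 7: max=11430643393/5598720000, min=114444883/58320000, spread=3551477/44789760
Step 8: max=682753525187/335923200000, min=13783181869/6998400000, spread=846431819/13436928000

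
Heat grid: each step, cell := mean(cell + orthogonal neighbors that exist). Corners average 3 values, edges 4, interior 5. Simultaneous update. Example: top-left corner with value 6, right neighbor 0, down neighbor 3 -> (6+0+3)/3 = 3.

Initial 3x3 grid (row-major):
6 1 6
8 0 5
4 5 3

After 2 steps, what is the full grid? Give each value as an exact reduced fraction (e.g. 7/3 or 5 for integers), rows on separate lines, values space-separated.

After step 1:
  5 13/4 4
  9/2 19/5 7/2
  17/3 3 13/3
After step 2:
  17/4 321/80 43/12
  569/120 361/100 469/120
  79/18 21/5 65/18

Answer: 17/4 321/80 43/12
569/120 361/100 469/120
79/18 21/5 65/18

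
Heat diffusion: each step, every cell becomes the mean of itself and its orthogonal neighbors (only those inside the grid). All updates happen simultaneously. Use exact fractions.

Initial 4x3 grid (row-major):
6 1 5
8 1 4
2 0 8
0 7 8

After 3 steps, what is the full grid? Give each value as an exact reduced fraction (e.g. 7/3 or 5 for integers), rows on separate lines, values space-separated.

After step 1:
  5 13/4 10/3
  17/4 14/5 9/2
  5/2 18/5 5
  3 15/4 23/3
After step 2:
  25/6 863/240 133/36
  291/80 92/25 469/120
  267/80 353/100 623/120
  37/12 1081/240 197/36
After step 3:
  19/5 54493/14400 8063/2160
  8893/2400 11011/3000 14827/3600
  8153/2400 6073/1500 4073/900
  437/120 59723/14400 10921/2160

Answer: 19/5 54493/14400 8063/2160
8893/2400 11011/3000 14827/3600
8153/2400 6073/1500 4073/900
437/120 59723/14400 10921/2160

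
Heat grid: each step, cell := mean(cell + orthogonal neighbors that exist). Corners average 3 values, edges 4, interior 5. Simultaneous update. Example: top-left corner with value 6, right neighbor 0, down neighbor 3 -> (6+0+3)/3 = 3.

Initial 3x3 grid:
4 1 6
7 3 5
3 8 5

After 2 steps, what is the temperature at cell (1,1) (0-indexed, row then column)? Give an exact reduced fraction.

Answer: 441/100

Derivation:
Step 1: cell (1,1) = 24/5
Step 2: cell (1,1) = 441/100
Full grid after step 2:
  47/12 163/40 49/12
  381/80 441/100 391/80
  5 431/80 31/6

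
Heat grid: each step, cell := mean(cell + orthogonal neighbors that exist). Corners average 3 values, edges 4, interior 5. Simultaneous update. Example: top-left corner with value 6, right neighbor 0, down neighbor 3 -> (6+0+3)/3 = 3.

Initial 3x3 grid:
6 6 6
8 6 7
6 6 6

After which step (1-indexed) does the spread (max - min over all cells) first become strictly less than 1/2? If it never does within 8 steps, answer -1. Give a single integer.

Answer: 2

Derivation:
Step 1: max=20/3, min=6, spread=2/3
Step 2: max=793/120, min=223/36, spread=149/360
  -> spread < 1/2 first at step 2
Step 3: max=6983/1080, min=90137/14400, spread=8909/43200
Step 4: max=2781757/432000, min=816367/129600, spread=181601/1296000
Step 5: max=24903587/3888000, min=327507233/51840000, spread=13621781/155520000
Step 6: max=9944948113/1555200000, min=2956142503/466560000, spread=273419309/4665600000
Step 7: max=89330785583/13996800000, min=1183750496297/186624000000, spread=21979934429/559872000000
Step 8: max=35707275223717/5598720000000, min=10667141541727/1679616000000, spread=450410253881/16796160000000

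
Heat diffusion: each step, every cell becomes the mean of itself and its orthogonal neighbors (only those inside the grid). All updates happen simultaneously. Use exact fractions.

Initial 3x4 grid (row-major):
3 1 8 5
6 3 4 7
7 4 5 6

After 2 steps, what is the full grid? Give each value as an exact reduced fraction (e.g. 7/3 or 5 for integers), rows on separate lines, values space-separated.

After step 1:
  10/3 15/4 9/2 20/3
  19/4 18/5 27/5 11/2
  17/3 19/4 19/4 6
After step 2:
  71/18 911/240 1219/240 50/9
  347/80 89/20 19/4 707/120
  91/18 563/120 209/40 65/12

Answer: 71/18 911/240 1219/240 50/9
347/80 89/20 19/4 707/120
91/18 563/120 209/40 65/12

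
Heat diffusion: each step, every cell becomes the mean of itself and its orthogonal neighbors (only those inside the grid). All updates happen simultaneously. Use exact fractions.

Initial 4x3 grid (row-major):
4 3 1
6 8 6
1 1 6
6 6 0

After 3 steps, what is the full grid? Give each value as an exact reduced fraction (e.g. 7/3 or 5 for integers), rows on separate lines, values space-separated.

After step 1:
  13/3 4 10/3
  19/4 24/5 21/4
  7/2 22/5 13/4
  13/3 13/4 4
After step 2:
  157/36 247/60 151/36
  1043/240 116/25 499/120
  1019/240 96/25 169/40
  133/36 959/240 7/2
After step 3:
  9233/2160 15581/3600 4489/1080
  31667/7200 25321/6000 1937/450
  29027/7200 1571/375 4717/1200
  4297/1080 54109/14400 2813/720

Answer: 9233/2160 15581/3600 4489/1080
31667/7200 25321/6000 1937/450
29027/7200 1571/375 4717/1200
4297/1080 54109/14400 2813/720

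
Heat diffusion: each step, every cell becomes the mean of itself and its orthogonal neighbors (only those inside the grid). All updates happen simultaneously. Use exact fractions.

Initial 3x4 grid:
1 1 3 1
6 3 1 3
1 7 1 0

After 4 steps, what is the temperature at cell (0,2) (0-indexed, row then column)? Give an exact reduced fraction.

Answer: 114509/54000

Derivation:
Step 1: cell (0,2) = 3/2
Step 2: cell (0,2) = 241/120
Step 3: cell (0,2) = 3737/1800
Step 4: cell (0,2) = 114509/54000
Full grid after step 4:
  354461/129600 8509/3375 114509/54000 246871/129600
  2601389/864000 961861/360000 807611/360000 1656979/864000
  405311/129600 622201/216000 502661/216000 259621/129600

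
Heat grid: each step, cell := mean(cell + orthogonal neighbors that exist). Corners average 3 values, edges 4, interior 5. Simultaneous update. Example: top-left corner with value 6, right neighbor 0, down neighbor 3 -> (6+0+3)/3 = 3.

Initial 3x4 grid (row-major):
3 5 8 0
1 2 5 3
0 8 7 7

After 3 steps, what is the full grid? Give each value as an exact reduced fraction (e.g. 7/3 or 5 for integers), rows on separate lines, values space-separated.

After step 1:
  3 9/2 9/2 11/3
  3/2 21/5 5 15/4
  3 17/4 27/4 17/3
After step 2:
  3 81/20 53/12 143/36
  117/40 389/100 121/25 217/48
  35/12 91/20 65/12 97/18
After step 3:
  133/40 4607/1200 15551/3600 1859/432
  7639/2400 4051/1000 27701/6000 67399/14400
  1247/360 629/150 1136/225 2207/432

Answer: 133/40 4607/1200 15551/3600 1859/432
7639/2400 4051/1000 27701/6000 67399/14400
1247/360 629/150 1136/225 2207/432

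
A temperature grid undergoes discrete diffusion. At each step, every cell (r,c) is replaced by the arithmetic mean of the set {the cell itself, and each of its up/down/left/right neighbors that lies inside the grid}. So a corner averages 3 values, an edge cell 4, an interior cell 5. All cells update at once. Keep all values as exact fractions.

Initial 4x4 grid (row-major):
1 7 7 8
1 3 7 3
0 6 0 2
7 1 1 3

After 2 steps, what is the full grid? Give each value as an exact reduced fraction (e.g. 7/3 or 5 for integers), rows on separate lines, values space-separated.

After step 1:
  3 9/2 29/4 6
  5/4 24/5 4 5
  7/2 2 16/5 2
  8/3 15/4 5/4 2
After step 2:
  35/12 391/80 87/16 73/12
  251/80 331/100 97/20 17/4
  113/48 69/20 249/100 61/20
  119/36 29/12 51/20 7/4

Answer: 35/12 391/80 87/16 73/12
251/80 331/100 97/20 17/4
113/48 69/20 249/100 61/20
119/36 29/12 51/20 7/4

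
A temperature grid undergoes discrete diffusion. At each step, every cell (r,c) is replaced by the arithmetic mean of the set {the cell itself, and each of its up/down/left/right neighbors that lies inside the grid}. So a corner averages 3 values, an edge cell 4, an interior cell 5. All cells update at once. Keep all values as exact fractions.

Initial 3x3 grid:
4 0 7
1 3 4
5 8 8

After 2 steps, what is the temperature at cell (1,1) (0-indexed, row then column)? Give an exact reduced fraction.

Step 1: cell (1,1) = 16/5
Step 2: cell (1,1) = 429/100
Full grid after step 2:
  101/36 361/120 38/9
  767/240 429/100 571/120
  167/36 77/15 109/18

Answer: 429/100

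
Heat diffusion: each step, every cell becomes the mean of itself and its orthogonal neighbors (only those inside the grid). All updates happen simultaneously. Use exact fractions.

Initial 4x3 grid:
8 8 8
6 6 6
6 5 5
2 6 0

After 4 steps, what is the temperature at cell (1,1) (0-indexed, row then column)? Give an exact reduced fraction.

Answer: 1097113/180000

Derivation:
Step 1: cell (1,1) = 31/5
Step 2: cell (1,1) = 641/100
Step 3: cell (1,1) = 9121/1500
Step 4: cell (1,1) = 1097113/180000
Full grid after step 4:
  13489/2025 2859707/432000 106187/16200
  1311851/216000 1097113/180000 1276601/216000
  1144291/216000 1828801/360000 1095541/216000
  604841/129600 3947999/864000 574841/129600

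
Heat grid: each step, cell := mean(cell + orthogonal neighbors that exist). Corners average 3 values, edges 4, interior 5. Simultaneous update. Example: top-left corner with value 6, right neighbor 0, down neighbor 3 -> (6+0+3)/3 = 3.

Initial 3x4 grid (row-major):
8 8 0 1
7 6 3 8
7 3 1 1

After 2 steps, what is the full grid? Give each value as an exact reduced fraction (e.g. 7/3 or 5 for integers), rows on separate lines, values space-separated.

Answer: 121/18 647/120 151/40 37/12
193/30 103/20 69/20 791/240
203/36 1039/240 791/240 103/36

Derivation:
After step 1:
  23/3 11/2 3 3
  7 27/5 18/5 13/4
  17/3 17/4 2 10/3
After step 2:
  121/18 647/120 151/40 37/12
  193/30 103/20 69/20 791/240
  203/36 1039/240 791/240 103/36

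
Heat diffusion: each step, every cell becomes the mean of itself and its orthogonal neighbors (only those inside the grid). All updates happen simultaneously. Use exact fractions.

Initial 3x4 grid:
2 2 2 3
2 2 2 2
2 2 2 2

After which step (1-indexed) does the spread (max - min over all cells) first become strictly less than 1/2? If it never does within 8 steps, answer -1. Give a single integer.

Step 1: max=7/3, min=2, spread=1/3
  -> spread < 1/2 first at step 1
Step 2: max=41/18, min=2, spread=5/18
Step 3: max=473/216, min=2, spread=41/216
Step 4: max=56057/25920, min=2, spread=4217/25920
Step 5: max=3319549/1555200, min=14479/7200, spread=38417/311040
Step 6: max=197824211/93312000, min=290597/144000, spread=1903471/18662400
Step 7: max=11798429089/5598720000, min=8755759/4320000, spread=18038617/223948800
Step 8: max=705114582851/335923200000, min=790526759/388800000, spread=883978523/13436928000

Answer: 1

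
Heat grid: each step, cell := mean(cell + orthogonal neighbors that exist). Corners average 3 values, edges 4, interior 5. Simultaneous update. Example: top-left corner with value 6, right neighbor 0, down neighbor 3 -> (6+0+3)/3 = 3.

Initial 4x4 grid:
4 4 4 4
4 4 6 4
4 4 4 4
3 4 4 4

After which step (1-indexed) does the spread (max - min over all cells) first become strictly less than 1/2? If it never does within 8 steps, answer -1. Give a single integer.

Answer: 3

Derivation:
Step 1: max=9/2, min=11/3, spread=5/6
Step 2: max=111/25, min=67/18, spread=323/450
Step 3: max=5167/1200, min=823/216, spread=5353/10800
  -> spread < 1/2 first at step 3
Step 4: max=23171/5400, min=125789/32400, spread=13237/32400
Step 5: max=689669/162000, min=3810887/972000, spread=327127/972000
Step 6: max=20632997/4860000, min=23093833/5832000, spread=8328817/29160000
Step 7: max=307867291/72900000, min=697001437/174960000, spread=209400307/874800000
Step 8: max=18405681371/4374000000, min=105146951129/26244000000, spread=5287137097/26244000000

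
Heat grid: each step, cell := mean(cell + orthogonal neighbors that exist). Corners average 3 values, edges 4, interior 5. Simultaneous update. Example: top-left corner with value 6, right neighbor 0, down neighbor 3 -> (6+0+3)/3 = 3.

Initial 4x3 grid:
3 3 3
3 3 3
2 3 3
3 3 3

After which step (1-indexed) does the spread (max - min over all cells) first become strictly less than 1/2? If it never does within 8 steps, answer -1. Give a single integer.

Step 1: max=3, min=8/3, spread=1/3
  -> spread < 1/2 first at step 1
Step 2: max=3, min=329/120, spread=31/120
Step 3: max=3, min=3029/1080, spread=211/1080
Step 4: max=5353/1800, min=307103/108000, spread=14077/108000
Step 5: max=320317/108000, min=2775593/972000, spread=5363/48600
Step 6: max=177131/60000, min=83739191/29160000, spread=93859/1166400
Step 7: max=286263533/97200000, min=5038525519/1749600000, spread=4568723/69984000
Step 8: max=8566381111/2916000000, min=303147564371/104976000000, spread=8387449/167961600

Answer: 1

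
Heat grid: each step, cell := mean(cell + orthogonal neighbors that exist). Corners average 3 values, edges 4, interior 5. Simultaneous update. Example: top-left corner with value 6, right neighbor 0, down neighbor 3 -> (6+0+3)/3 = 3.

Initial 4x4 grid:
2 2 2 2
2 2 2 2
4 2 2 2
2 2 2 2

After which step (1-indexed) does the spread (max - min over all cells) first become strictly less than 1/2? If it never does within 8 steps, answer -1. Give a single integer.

Answer: 3

Derivation:
Step 1: max=8/3, min=2, spread=2/3
Step 2: max=151/60, min=2, spread=31/60
Step 3: max=1291/540, min=2, spread=211/540
  -> spread < 1/2 first at step 3
Step 4: max=124843/54000, min=2, spread=16843/54000
Step 5: max=1110643/486000, min=9079/4500, spread=130111/486000
Step 6: max=32802367/14580000, min=547159/270000, spread=3255781/14580000
Step 7: max=975153691/437400000, min=551107/270000, spread=82360351/437400000
Step 8: max=28995316891/13122000000, min=99706441/48600000, spread=2074577821/13122000000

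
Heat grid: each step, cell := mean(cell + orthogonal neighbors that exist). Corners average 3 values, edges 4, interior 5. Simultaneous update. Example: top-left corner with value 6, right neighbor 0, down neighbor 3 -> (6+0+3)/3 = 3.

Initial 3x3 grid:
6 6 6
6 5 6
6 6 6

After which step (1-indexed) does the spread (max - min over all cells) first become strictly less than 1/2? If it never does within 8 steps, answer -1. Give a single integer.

Answer: 1

Derivation:
Step 1: max=6, min=23/4, spread=1/4
  -> spread < 1/2 first at step 1
Step 2: max=471/80, min=144/25, spread=51/400
Step 3: max=2113/360, min=27977/4800, spread=589/14400
Step 4: max=1686919/288000, min=175057/30000, spread=31859/1440000
Step 5: max=10535279/1800000, min=100988393/17280000, spread=751427/86400000
Step 6: max=6065736871/1036800000, min=631365313/108000000, spread=23149331/5184000000
Step 7: max=37905068111/6480000000, min=363765345737/62208000000, spread=616540643/311040000000
Step 8: max=21830947991239/3732480000000, min=2273687546017/388800000000, spread=17737747379/18662400000000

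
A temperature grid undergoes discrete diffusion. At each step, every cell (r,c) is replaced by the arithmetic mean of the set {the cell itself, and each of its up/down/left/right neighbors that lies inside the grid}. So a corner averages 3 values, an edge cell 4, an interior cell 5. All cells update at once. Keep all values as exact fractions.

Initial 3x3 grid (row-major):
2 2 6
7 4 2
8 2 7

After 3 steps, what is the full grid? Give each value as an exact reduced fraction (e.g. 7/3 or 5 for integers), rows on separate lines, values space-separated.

Answer: 8719/2160 3181/800 8009/2160
66433/14400 24821/6000 19961/4800
5177/1080 67933/14400 2311/540

Derivation:
After step 1:
  11/3 7/2 10/3
  21/4 17/5 19/4
  17/3 21/4 11/3
After step 2:
  149/36 139/40 139/36
  1079/240 443/100 303/80
  97/18 1079/240 41/9
After step 3:
  8719/2160 3181/800 8009/2160
  66433/14400 24821/6000 19961/4800
  5177/1080 67933/14400 2311/540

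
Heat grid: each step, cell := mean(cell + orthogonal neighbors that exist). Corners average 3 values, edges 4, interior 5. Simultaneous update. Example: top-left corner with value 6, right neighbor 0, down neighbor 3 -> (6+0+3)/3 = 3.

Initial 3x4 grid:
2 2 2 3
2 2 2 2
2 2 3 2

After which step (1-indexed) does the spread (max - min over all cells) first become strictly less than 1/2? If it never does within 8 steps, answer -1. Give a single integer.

Step 1: max=7/3, min=2, spread=1/3
  -> spread < 1/2 first at step 1
Step 2: max=547/240, min=2, spread=67/240
Step 3: max=4907/2160, min=97/48, spread=271/1080
Step 4: max=291199/129600, min=4921/2400, spread=5093/25920
Step 5: max=17363501/7776000, min=446611/216000, spread=257101/1555200
Step 6: max=1034773999/466560000, min=13507967/6480000, spread=497603/3732480
Step 7: max=61781237141/27993600000, min=135846113/64800000, spread=123828653/1119744000
Step 8: max=3690373884319/1679616000000, min=12286295413/5832000000, spread=1215366443/13436928000

Answer: 1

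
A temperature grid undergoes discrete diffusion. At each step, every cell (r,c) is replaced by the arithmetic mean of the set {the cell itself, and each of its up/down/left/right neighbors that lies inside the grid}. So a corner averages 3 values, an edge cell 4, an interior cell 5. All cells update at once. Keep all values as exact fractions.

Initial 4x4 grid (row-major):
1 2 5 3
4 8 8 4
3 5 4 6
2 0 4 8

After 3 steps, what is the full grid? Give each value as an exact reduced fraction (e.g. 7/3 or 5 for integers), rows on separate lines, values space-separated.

Answer: 509/135 7523/1800 2773/600 3431/720
6833/1800 1649/375 393/80 12317/2400
6277/1800 24223/6000 4899/1000 12469/2400
1301/432 26083/7200 10649/2400 1829/360

Derivation:
After step 1:
  7/3 4 9/2 4
  4 27/5 29/5 21/4
  7/2 4 27/5 11/2
  5/3 11/4 4 6
After step 2:
  31/9 487/120 183/40 55/12
  457/120 116/25 527/100 411/80
  79/24 421/100 247/50 443/80
  95/36 149/48 363/80 31/6
After step 3:
  509/135 7523/1800 2773/600 3431/720
  6833/1800 1649/375 393/80 12317/2400
  6277/1800 24223/6000 4899/1000 12469/2400
  1301/432 26083/7200 10649/2400 1829/360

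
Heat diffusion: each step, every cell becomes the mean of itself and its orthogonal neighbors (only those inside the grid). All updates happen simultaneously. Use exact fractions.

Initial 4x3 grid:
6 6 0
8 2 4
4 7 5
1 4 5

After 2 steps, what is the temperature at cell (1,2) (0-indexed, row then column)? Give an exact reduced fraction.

Answer: 251/60

Derivation:
Step 1: cell (1,2) = 11/4
Step 2: cell (1,2) = 251/60
Full grid after step 2:
  91/18 189/40 115/36
  331/60 421/100 251/60
  87/20 243/50 64/15
  49/12 979/240 85/18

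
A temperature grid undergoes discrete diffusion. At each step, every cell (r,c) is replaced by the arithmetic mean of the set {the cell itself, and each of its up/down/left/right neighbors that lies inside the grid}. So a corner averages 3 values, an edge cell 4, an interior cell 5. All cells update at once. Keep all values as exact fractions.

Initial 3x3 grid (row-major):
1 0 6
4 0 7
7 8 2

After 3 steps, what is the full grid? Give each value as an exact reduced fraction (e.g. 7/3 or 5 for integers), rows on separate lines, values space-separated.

Answer: 6283/2160 13937/4800 3799/1080
4103/1200 7719/2000 18637/4800
9533/2160 20887/4800 628/135

Derivation:
After step 1:
  5/3 7/4 13/3
  3 19/5 15/4
  19/3 17/4 17/3
After step 2:
  77/36 231/80 59/18
  37/10 331/100 351/80
  163/36 401/80 41/9
After step 3:
  6283/2160 13937/4800 3799/1080
  4103/1200 7719/2000 18637/4800
  9533/2160 20887/4800 628/135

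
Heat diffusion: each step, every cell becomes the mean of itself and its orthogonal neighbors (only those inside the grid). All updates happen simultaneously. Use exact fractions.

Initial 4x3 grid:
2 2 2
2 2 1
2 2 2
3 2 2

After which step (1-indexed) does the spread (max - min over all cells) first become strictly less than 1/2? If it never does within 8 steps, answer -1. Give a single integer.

Step 1: max=7/3, min=5/3, spread=2/3
Step 2: max=41/18, min=209/120, spread=193/360
Step 3: max=473/216, min=1949/1080, spread=52/135
  -> spread < 1/2 first at step 3
Step 4: max=276901/129600, min=59759/32400, spread=7573/25920
Step 5: max=16332569/7776000, min=907129/486000, spread=363701/1555200
Step 6: max=966811711/466560000, min=110210167/58320000, spread=681043/3732480
Step 7: max=57455242949/27993600000, min=1667903957/874800000, spread=163292653/1119744000
Step 8: max=3420960434191/1679616000000, min=201661789301/104976000000, spread=1554974443/13436928000

Answer: 3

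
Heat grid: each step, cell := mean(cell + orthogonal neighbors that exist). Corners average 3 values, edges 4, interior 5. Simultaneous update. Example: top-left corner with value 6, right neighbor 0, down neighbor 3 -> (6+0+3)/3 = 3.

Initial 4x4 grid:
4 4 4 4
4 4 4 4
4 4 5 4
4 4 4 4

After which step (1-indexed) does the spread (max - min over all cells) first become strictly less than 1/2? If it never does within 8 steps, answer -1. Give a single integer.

Answer: 1

Derivation:
Step 1: max=17/4, min=4, spread=1/4
  -> spread < 1/2 first at step 1
Step 2: max=211/50, min=4, spread=11/50
Step 3: max=9967/2400, min=4, spread=367/2400
Step 4: max=44771/10800, min=2413/600, spread=1337/10800
Step 5: max=1337669/324000, min=72469/18000, spread=33227/324000
Step 6: max=40094327/9720000, min=436049/108000, spread=849917/9720000
Step 7: max=1200114347/291600000, min=6548533/1620000, spread=21378407/291600000
Step 8: max=35958462371/8748000000, min=1967688343/486000000, spread=540072197/8748000000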